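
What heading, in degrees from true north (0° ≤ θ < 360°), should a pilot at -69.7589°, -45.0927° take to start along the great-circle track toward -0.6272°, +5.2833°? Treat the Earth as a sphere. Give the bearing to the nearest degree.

Δλ = 5.2833 − -45.0927 = 50.3760°.
θ = atan2( sin Δλ · cos φ₂ , cos φ₁ · sin φ₂ − sin φ₁ · cos φ₂ · cos Δλ )
  = atan2(0.77020, 0.59454) = 52.334° → normalised to [0°, 360°): 52.334°.

52°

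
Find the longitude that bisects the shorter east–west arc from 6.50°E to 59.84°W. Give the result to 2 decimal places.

26.67°W

Signed shortest Δλ from +6.50° to -59.84° is -66.34°.
Midpoint longitude = +6.50° + (-66.34°)/2 = +6.50° − 33.17° = -26.67°.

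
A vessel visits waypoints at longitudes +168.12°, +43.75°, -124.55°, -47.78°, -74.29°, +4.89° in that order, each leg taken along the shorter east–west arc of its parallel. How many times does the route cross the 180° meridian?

Leg 1: +168.12° → +43.75°, shortest Δλ = -124.37° (west) — does not cross 180°.
Leg 2: +43.75° → -124.55°, shortest Δλ = -168.3° (west) — does not cross 180°.
Leg 3: -124.55° → -47.78°, shortest Δλ = 76.77° (east) — does not cross 180°.
Leg 4: -47.78° → -74.29°, shortest Δλ = -26.51° (west) — does not cross 180°.
Leg 5: -74.29° → +4.89°, shortest Δλ = 79.18° (east) — does not cross 180°.
Total crossings: 0.

0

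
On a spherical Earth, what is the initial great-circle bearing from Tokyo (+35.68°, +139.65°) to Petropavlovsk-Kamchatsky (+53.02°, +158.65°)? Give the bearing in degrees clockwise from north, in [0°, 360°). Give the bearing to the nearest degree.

Δλ = 158.65 − 139.65 = 19.00°.
θ = atan2( sin Δλ · cos φ₂ , cos φ₁ · sin φ₂ − sin φ₁ · cos φ₂ · cos Δλ )
  = atan2(0.19584, 0.31716) = 31.695° → normalised to [0°, 360°): 31.695°.

32°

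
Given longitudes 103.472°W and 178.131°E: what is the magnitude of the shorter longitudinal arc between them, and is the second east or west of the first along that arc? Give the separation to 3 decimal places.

Raw difference: 178.131 − -103.472 = 281.603°.
Normalise into (−180°, 180°]: 281.603° − 360° = -78.397°.
Negative ⇒ the second point lies to the west; separation 78.397°.

78.397° west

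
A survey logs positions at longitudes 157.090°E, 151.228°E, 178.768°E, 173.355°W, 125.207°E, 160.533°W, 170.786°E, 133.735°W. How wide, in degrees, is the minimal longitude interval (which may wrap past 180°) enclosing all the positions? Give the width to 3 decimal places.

101.058°

Sort the longitudes: -173.355°, -160.533°, -133.735°, +125.207°, +151.228°, +157.090°, +170.786°, +178.768°.
Eastward gaps between consecutive values (wrapping around): 12.822°, 26.798°, 258.942°, 26.021°, 5.862°, 13.696°, 7.982°, 7.877°.
Largest gap = 258.942° ⇒ minimal covering band is its complement: 360° − 258.942° = 101.058°.
Band runs from +125.207° eastward to -133.735°, crossing the antimeridian.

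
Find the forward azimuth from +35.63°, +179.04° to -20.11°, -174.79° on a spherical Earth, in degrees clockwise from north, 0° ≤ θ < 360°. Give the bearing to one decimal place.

Δλ = -174.79 − 179.04 = -353.83°; wrapped into (−180°, 180°]: 6.17°.
θ = atan2( sin Δλ · cos φ₂ , cos φ₁ · sin φ₂ − sin φ₁ · cos φ₂ · cos Δλ )
  = atan2(0.10093, -0.82332) = 173.011° → normalised to [0°, 360°): 173.011°.

173.0°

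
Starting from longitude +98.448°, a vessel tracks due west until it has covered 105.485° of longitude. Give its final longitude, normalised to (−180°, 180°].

Start at +98.448°; shift −105.485° → -7.037°.
-7.037° already lies in (−180°, 180°].

-7.037°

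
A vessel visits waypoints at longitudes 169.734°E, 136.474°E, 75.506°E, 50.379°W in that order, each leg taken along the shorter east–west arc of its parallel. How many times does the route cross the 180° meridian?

0

Leg 1: +169.734° → +136.474°, shortest Δλ = -33.26° (west) — does not cross 180°.
Leg 2: +136.474° → +75.506°, shortest Δλ = -60.968° (west) — does not cross 180°.
Leg 3: +75.506° → -50.379°, shortest Δλ = -125.885° (west) — does not cross 180°.
Total crossings: 0.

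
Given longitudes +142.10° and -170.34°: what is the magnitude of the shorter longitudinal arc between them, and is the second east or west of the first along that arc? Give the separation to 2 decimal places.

Raw difference: -170.34 − 142.10 = -312.44°.
Normalise into (−180°, 180°]: -312.44° + 360° = 47.56°.
Positive ⇒ the second point lies to the east; separation 47.56°.

47.56° east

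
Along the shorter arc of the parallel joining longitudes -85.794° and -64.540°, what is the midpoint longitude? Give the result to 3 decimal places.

-75.167°

Signed shortest Δλ from -85.794° to -64.540° is +21.254°.
Midpoint longitude = -85.794° + (+21.254°)/2 = -85.794° + 10.627° = -75.167°.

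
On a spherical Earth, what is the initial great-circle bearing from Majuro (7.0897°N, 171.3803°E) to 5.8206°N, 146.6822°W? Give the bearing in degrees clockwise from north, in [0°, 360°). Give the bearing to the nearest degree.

Δλ = -146.6822 − 171.3803 = -318.0625°; wrapped into (−180°, 180°]: 41.9375°.
θ = atan2( sin Δλ · cos φ₂ , cos φ₁ · sin φ₂ − sin φ₁ · cos φ₂ · cos Δλ )
  = atan2(0.66487, 0.00930) = 89.199° → normalised to [0°, 360°): 89.199°.

89°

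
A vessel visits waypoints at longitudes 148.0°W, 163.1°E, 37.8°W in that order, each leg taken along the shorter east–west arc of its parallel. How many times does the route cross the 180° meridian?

2

Leg 1: -148.0° → +163.1°, shortest Δλ = -48.9° (west) — crosses 180°.
Leg 2: +163.1° → -37.8°, shortest Δλ = 159.1° (east) — crosses 180°.
Total crossings: 2.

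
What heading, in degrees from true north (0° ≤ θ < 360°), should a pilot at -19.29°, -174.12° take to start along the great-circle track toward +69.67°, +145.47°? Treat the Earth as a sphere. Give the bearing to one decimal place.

Δλ = 145.47 − -174.12 = 319.59°; wrapped into (−180°, 180°]: -40.41°.
θ = atan2( sin Δλ · cos φ₂ , cos φ₁ · sin φ₂ − sin φ₁ · cos φ₂ · cos Δλ )
  = atan2(-0.22522, 0.97245) = -13.040° → normalised to [0°, 360°): 346.960°.

347.0°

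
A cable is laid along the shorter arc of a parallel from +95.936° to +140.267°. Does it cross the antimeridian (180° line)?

No

Signed shortest Δλ = ((140.267 − 95.936 + 180) mod 360) − 180 = 44.331°.
Going east by 44.331° from +95.936° reaches +140.267° without touching 180°.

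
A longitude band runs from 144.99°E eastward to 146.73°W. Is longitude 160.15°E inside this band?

Yes

Band width going east from +144.99° to -146.73°: ((-146.73 − 144.99) mod 360) = 68.28°.
Offset of +160.15° east of the west edge: ((160.15 − 144.99) mod 360) = 15.16°.
15.16° ≤ 68.28° ⇒ inside.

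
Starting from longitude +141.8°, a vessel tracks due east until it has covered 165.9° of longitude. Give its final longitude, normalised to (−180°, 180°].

-52.3°

Start at +141.8°; shift +165.9° → +307.7°.
+307.7° lies outside (−180°, 180°]; subtract 360° → -52.3°.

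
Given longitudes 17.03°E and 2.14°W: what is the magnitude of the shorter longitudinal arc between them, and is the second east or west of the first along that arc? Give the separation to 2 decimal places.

19.17° west

Raw difference: -2.14 − 17.03 = -19.17°.
Normalise into (−180°, 180°]: -19.17° stays -19.17°.
Negative ⇒ the second point lies to the west; separation 19.17°.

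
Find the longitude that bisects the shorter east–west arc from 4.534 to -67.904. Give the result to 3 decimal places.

-31.685°

Signed shortest Δλ from +4.534° to -67.904° is -72.438°.
Midpoint longitude = +4.534° + (-72.438°)/2 = +4.534° − 36.219° = -31.685°.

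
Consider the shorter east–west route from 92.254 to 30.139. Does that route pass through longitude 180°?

No

Signed shortest Δλ = ((30.139 − 92.254 + 180) mod 360) − 180 = -62.115°.
Going west by 62.115° from +92.254° reaches +30.139° without touching 180°.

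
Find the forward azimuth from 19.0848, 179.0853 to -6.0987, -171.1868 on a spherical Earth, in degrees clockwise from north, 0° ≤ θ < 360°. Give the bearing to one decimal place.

158.2°

Δλ = -171.1868 − 179.0853 = -350.2721°; wrapped into (−180°, 180°]: 9.7279°.
θ = atan2( sin Δλ · cos φ₂ , cos φ₁ · sin φ₂ − sin φ₁ · cos φ₂ · cos Δλ )
  = atan2(0.16801, -0.42084) = 158.237° → normalised to [0°, 360°): 158.237°.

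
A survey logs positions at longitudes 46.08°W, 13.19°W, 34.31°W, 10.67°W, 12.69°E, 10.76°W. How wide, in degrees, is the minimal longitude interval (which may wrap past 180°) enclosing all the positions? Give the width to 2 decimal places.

Sort the longitudes: -46.08°, -34.31°, -13.19°, -10.76°, -10.67°, +12.69°.
Eastward gaps between consecutive values (wrapping around): 11.77°, 21.12°, 2.43°, 0.09°, 23.36°, 301.23°.
Largest gap = 301.23° ⇒ minimal covering band is its complement: 360° − 301.23° = 58.77°.
Band runs from -46.08° eastward to +12.69°.

58.77°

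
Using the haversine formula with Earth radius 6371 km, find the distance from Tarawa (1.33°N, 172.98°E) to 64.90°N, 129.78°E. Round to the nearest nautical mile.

Δλ = 129.78 − 172.98 = -43.20°.
Δφ = 64.90 − 1.33 = 63.57°.
a = sin²(Δφ/2) + cos φ₁ · cos φ₂ · sin²(Δλ/2) = 0.334918.
c = 2·atan2(√a, √(1−a)) = 1.23432 rad → d = 6371·c ≈ 7863.85 km ≈ 4246.14 nmi.

4246 nmi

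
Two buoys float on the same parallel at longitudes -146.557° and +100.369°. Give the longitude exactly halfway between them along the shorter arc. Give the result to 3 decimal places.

+156.906°

Signed shortest Δλ from -146.557° to +100.369° is -113.074°.
Midpoint longitude = -146.557° + (-113.074°)/2 = -146.557° − 56.537° = -203.094°.
Normalise into (−180°, 180°]: +156.906°.
(The naïve average (-146.557 + +100.369)/2 = -23.094° is on the wrong side of the globe.)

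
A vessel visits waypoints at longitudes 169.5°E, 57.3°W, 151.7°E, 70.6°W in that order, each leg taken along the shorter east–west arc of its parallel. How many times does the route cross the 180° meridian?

3

Leg 1: +169.5° → -57.3°, shortest Δλ = 133.2° (east) — crosses 180°.
Leg 2: -57.3° → +151.7°, shortest Δλ = -151.0° (west) — crosses 180°.
Leg 3: +151.7° → -70.6°, shortest Δλ = 137.7° (east) — crosses 180°.
Total crossings: 3.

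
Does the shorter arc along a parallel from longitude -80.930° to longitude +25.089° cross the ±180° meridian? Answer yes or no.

No

Signed shortest Δλ = ((25.089 − -80.930 + 180) mod 360) − 180 = 106.019°.
Going east by 106.019° from -80.930° reaches +25.089° without touching 180°.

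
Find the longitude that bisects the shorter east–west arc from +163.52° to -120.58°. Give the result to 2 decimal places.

Signed shortest Δλ from +163.52° to -120.58° is +75.90°.
Midpoint longitude = +163.52° + (+75.90°)/2 = +163.52° + 37.95° = +201.47°.
Normalise into (−180°, 180°]: -158.53°.
(The naïve average (+163.52 + -120.58)/2 = 21.47° is on the wrong side of the globe.)

-158.53°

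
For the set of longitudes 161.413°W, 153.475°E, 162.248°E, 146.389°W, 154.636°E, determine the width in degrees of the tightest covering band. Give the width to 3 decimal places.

Sort the longitudes: -161.413°, -146.389°, +153.475°, +154.636°, +162.248°.
Eastward gaps between consecutive values (wrapping around): 15.024°, 299.864°, 1.161°, 7.612°, 36.339°.
Largest gap = 299.864° ⇒ minimal covering band is its complement: 360° − 299.864° = 60.136°.
Band runs from +153.475° eastward to -146.389°, crossing the antimeridian.

60.136°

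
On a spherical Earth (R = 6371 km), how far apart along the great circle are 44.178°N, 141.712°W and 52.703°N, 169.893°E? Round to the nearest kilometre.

3619 km

Δλ = 169.893 − -141.712 = 311.605°; wrapped into (−180°, 180°]: -48.395°.
Δφ = 52.703 − 44.178 = 8.525°.
a = sin²(Δφ/2) + cos φ₁ · cos φ₂ · sin²(Δλ/2) = 0.078534.
c = 2·atan2(√a, √(1−a)) = 0.56809 rad → d = 6371·c ≈ 3619.29 km.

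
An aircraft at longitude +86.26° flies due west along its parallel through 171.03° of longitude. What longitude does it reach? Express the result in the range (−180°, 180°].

Start at +86.26°; shift −171.03° → -84.77°.
-84.77° already lies in (−180°, 180°].

-84.77°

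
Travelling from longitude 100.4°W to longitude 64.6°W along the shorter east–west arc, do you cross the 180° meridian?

No

Signed shortest Δλ = ((-64.6 − -100.4 + 180) mod 360) − 180 = 35.8°.
Going east by 35.8° from -100.4° reaches -64.6° without touching 180°.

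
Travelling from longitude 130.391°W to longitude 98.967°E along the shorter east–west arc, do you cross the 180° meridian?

Yes

Naïve |98.967 − -130.391| = 229.358° > 180°, so the shorter arc goes the other way round — across 180°.
Signed shortest Δλ = ((98.967 − -130.391 + 180) mod 360) − 180 = -130.642°.
Going west by 130.642° from -130.391° passes through 180° before reaching +98.967°.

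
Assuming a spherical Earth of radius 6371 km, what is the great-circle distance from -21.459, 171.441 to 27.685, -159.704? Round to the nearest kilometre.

Δλ = -159.704 − 171.441 = -331.145°; wrapped into (−180°, 180°]: 28.855°.
Δφ = 27.685 − -21.459 = 49.144°.
a = sin²(Δφ/2) + cos φ₁ · cos φ₂ · sin²(Δλ/2) = 0.224080.
c = 2·atan2(√a, √(1−a)) = 0.98623 rad → d = 6371·c ≈ 6283.26 km.

6283 km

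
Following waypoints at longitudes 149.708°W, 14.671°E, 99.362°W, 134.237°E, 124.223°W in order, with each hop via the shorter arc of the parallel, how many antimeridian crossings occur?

Leg 1: -149.708° → +14.671°, shortest Δλ = 164.379° (east) — does not cross 180°.
Leg 2: +14.671° → -99.362°, shortest Δλ = -114.033° (west) — does not cross 180°.
Leg 3: -99.362° → +134.237°, shortest Δλ = -126.401° (west) — crosses 180°.
Leg 4: +134.237° → -124.223°, shortest Δλ = 101.54° (east) — crosses 180°.
Total crossings: 2.

2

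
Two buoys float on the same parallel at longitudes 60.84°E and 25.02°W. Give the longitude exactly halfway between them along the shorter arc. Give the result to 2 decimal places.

17.91°E

Signed shortest Δλ from +60.84° to -25.02° is -85.86°.
Midpoint longitude = +60.84° + (-85.86°)/2 = +60.84° − 42.93° = +17.91°.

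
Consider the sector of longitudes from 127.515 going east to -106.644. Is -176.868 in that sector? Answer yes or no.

Band width going east from +127.515° to -106.644°: ((-106.644 − 127.515) mod 360) = 125.841°.
Offset of -176.868° east of the west edge: ((-176.868 − 127.515) mod 360) = 55.617°.
55.617° ≤ 125.841° ⇒ inside.

Yes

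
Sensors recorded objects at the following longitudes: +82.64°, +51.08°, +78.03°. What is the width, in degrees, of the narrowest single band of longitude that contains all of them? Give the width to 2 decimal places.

Sort the longitudes: +51.08°, +78.03°, +82.64°.
Eastward gaps between consecutive values (wrapping around): 26.95°, 4.61°, 328.44°.
Largest gap = 328.44° ⇒ minimal covering band is its complement: 360° − 328.44° = 31.56°.
Band runs from +51.08° eastward to +82.64°.

31.56°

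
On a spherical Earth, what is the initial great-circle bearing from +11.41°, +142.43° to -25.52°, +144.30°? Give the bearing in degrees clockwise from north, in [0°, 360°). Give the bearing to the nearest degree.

Δλ = 144.30 − 142.43 = 1.87°.
θ = atan2( sin Δλ · cos φ₂ , cos φ₁ · sin φ₂ − sin φ₁ · cos φ₂ · cos Δλ )
  = atan2(0.02945, -0.60074) = 177.194° → normalised to [0°, 360°): 177.194°.

177°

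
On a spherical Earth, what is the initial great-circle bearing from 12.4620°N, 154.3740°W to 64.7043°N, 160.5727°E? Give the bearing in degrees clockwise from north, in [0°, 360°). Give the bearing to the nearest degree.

Δλ = 160.5727 − -154.3740 = 314.9467°; wrapped into (−180°, 180°]: -45.0533°.
θ = atan2( sin Δλ · cos φ₂ , cos φ₁ · sin φ₂ − sin φ₁ · cos φ₂ · cos Δλ )
  = atan2(-0.30242, 0.81767) = -20.297° → normalised to [0°, 360°): 339.703°.

340°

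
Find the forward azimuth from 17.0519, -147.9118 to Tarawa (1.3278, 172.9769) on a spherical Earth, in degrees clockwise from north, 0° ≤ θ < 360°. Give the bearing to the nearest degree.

252°

Δλ = 172.9769 − -147.9118 = 320.8887°; wrapped into (−180°, 180°]: -39.1113°.
θ = atan2( sin Δλ · cos φ₂ , cos φ₁ · sin φ₂ − sin φ₁ · cos φ₂ · cos Δλ )
  = atan2(-0.63066, -0.20531) = -108.033° → normalised to [0°, 360°): 251.967°.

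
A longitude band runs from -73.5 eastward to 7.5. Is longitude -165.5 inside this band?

No

Band width going east from -73.5° to +7.5°: ((7.5 − -73.5) mod 360) = 81.0°.
Offset of -165.5° east of the west edge: ((-165.5 − -73.5) mod 360) = 268.0°.
268.0° > 81.0° ⇒ outside.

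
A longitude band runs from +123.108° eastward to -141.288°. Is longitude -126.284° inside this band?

Band width going east from +123.108° to -141.288°: ((-141.288 − 123.108) mod 360) = 95.604°.
Offset of -126.284° east of the west edge: ((-126.284 − 123.108) mod 360) = 110.608°.
110.608° > 95.604° ⇒ outside.

No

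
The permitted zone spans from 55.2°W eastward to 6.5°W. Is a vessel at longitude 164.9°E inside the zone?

Band width going east from -55.2° to -6.5°: ((-6.5 − -55.2) mod 360) = 48.7°.
Offset of +164.9° east of the west edge: ((164.9 − -55.2) mod 360) = 220.1°.
220.1° > 48.7° ⇒ outside.

No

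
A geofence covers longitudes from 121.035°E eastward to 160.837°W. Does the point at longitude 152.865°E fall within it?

Yes

Band width going east from +121.035° to -160.837°: ((-160.837 − 121.035) mod 360) = 78.128°.
Offset of +152.865° east of the west edge: ((152.865 − 121.035) mod 360) = 31.830°.
31.830° ≤ 78.128° ⇒ inside.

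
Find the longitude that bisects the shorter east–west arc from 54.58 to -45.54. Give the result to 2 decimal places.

Signed shortest Δλ from +54.58° to -45.54° is -100.12°.
Midpoint longitude = +54.58° + (-100.12°)/2 = +54.58° − 50.06° = +4.52°.

+4.52°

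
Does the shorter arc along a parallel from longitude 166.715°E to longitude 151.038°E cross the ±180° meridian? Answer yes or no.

No

Signed shortest Δλ = ((151.038 − 166.715 + 180) mod 360) − 180 = -15.677°.
Going west by 15.677° from +166.715° reaches +151.038° without touching 180°.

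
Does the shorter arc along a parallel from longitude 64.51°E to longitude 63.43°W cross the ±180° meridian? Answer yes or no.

No

Signed shortest Δλ = ((-63.43 − 64.51 + 180) mod 360) − 180 = -127.94°.
Going west by 127.94° from +64.51° reaches -63.43° without touching 180°.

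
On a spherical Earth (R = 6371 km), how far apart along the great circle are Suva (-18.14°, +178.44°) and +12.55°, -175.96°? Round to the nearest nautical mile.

1872 nmi

Δλ = -175.96 − 178.44 = -354.40°; wrapped into (−180°, 180°]: 5.60°.
Δφ = 12.55 − -18.14 = 30.69°.
a = sin²(Δφ/2) + cos φ₁ · cos φ₂ · sin²(Δλ/2) = 0.072243.
c = 2·atan2(√a, √(1−a)) = 0.54425 rad → d = 6371·c ≈ 3467.44 km ≈ 1872.27 nmi.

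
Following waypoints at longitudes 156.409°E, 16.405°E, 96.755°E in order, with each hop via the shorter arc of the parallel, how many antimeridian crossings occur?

Leg 1: +156.409° → +16.405°, shortest Δλ = -140.004° (west) — does not cross 180°.
Leg 2: +16.405° → +96.755°, shortest Δλ = 80.35° (east) — does not cross 180°.
Total crossings: 0.

0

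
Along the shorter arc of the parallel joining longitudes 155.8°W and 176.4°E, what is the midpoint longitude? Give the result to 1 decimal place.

169.7°W

Signed shortest Δλ from -155.8° to +176.4° is -27.8°.
Midpoint longitude = -155.8° + (-27.8°)/2 = -155.8° − 13.9° = -169.7°.
(The naïve average (-155.8 + +176.4)/2 = 10.3° is on the wrong side of the globe.)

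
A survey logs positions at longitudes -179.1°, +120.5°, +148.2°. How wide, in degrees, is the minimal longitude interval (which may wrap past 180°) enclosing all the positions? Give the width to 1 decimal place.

Sort the longitudes: -179.1°, +120.5°, +148.2°.
Eastward gaps between consecutive values (wrapping around): 299.6°, 27.7°, 32.7°.
Largest gap = 299.6° ⇒ minimal covering band is its complement: 360° − 299.6° = 60.4°.
Band runs from +120.5° eastward to -179.1°, crossing the antimeridian.

60.4°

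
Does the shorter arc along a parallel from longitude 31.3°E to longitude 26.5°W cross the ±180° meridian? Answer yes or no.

Signed shortest Δλ = ((-26.5 − 31.3 + 180) mod 360) − 180 = -57.8°.
Going west by 57.8° from +31.3° reaches -26.5° without touching 180°.

No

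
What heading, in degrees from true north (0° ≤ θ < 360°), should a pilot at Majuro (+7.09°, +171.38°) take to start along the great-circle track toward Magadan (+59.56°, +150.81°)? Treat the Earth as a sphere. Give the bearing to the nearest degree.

347°

Δλ = 150.81 − 171.38 = -20.57°.
θ = atan2( sin Δλ · cos φ₂ , cos φ₁ · sin φ₂ − sin φ₁ · cos φ₂ · cos Δλ )
  = atan2(-0.17801, 0.79702) = -12.590° → normalised to [0°, 360°): 347.410°.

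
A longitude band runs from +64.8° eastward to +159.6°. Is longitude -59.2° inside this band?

Band width going east from +64.8° to +159.6°: ((159.6 − 64.8) mod 360) = 94.8°.
Offset of -59.2° east of the west edge: ((-59.2 − 64.8) mod 360) = 236.0°.
236.0° > 94.8° ⇒ outside.

No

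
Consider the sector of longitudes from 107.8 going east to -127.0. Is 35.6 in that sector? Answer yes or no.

No

Band width going east from +107.8° to -127.0°: ((-127.0 − 107.8) mod 360) = 125.2°.
Offset of +35.6° east of the west edge: ((35.6 − 107.8) mod 360) = 287.8°.
287.8° > 125.2° ⇒ outside.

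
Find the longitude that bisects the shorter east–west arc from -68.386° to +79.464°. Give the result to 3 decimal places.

+5.539°

Signed shortest Δλ from -68.386° to +79.464° is +147.850°.
Midpoint longitude = -68.386° + (+147.850°)/2 = -68.386° + 73.925° = +5.539°.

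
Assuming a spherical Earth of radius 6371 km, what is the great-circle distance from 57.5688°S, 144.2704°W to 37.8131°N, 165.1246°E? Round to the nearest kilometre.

11608 km

Δλ = 165.1246 − -144.2704 = 309.3950°; wrapped into (−180°, 180°]: -50.6050°.
Δφ = 37.8131 − -57.5688 = 95.3819°.
a = sin²(Δφ/2) + cos φ₁ · cos φ₂ · sin²(Δλ/2) = 0.624289.
c = 2·atan2(√a, √(1−a)) = 1.82201 rad → d = 6371·c ≈ 11608.01 km.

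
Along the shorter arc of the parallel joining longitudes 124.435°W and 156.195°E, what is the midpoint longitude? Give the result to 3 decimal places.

164.120°W

Signed shortest Δλ from -124.435° to +156.195° is -79.370°.
Midpoint longitude = -124.435° + (-79.370°)/2 = -124.435° − 39.685° = -164.120°.
(The naïve average (-124.435 + +156.195)/2 = 15.88° is on the wrong side of the globe.)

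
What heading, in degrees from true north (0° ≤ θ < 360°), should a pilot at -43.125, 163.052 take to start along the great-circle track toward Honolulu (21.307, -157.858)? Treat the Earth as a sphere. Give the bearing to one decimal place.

Δλ = -157.858 − 163.052 = -320.910°; wrapped into (−180°, 180°]: 39.090°.
θ = atan2( sin Δλ · cos φ₂ , cos φ₁ · sin φ₂ − sin φ₁ · cos φ₂ · cos Δλ )
  = atan2(0.58744, 0.75952) = 37.720° → normalised to [0°, 360°): 37.720°.

37.7°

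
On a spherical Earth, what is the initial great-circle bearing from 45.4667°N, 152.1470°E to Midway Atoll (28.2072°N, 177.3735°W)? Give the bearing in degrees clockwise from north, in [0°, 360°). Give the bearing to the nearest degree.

Δλ = -177.3735 − 152.1470 = -329.5205°; wrapped into (−180°, 180°]: 30.4795°.
θ = atan2( sin Δλ · cos φ₂ , cos φ₁ · sin φ₂ − sin φ₁ · cos φ₂ · cos Δλ )
  = atan2(0.44699, -0.20989) = 115.153° → normalised to [0°, 360°): 115.153°.

115°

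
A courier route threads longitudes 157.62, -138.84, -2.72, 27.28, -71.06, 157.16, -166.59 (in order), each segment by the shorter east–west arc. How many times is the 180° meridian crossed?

Leg 1: +157.62° → -138.84°, shortest Δλ = 63.54° (east) — crosses 180°.
Leg 2: -138.84° → -2.72°, shortest Δλ = 136.12° (east) — does not cross 180°.
Leg 3: -2.72° → +27.28°, shortest Δλ = 30.0° (east) — does not cross 180°.
Leg 4: +27.28° → -71.06°, shortest Δλ = -98.34° (west) — does not cross 180°.
Leg 5: -71.06° → +157.16°, shortest Δλ = -131.78° (west) — crosses 180°.
Leg 6: +157.16° → -166.59°, shortest Δλ = 36.25° (east) — crosses 180°.
Total crossings: 3.

3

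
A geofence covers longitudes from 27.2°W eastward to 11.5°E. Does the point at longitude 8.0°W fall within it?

Band width going east from -27.2° to +11.5°: ((11.5 − -27.2) mod 360) = 38.7°.
Offset of -8.0° east of the west edge: ((-8.0 − -27.2) mod 360) = 19.2°.
19.2° ≤ 38.7° ⇒ inside.

Yes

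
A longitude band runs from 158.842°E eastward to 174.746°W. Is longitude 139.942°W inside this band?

Band width going east from +158.842° to -174.746°: ((-174.746 − 158.842) mod 360) = 26.412°.
Offset of -139.942° east of the west edge: ((-139.942 − 158.842) mod 360) = 61.216°.
61.216° > 26.412° ⇒ outside.

No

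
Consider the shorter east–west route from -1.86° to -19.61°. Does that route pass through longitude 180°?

No

Signed shortest Δλ = ((-19.61 − -1.86 + 180) mod 360) − 180 = -17.75°.
Going west by 17.75° from -1.86° reaches -19.61° without touching 180°.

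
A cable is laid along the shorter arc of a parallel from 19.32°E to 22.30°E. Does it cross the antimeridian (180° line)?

Signed shortest Δλ = ((22.30 − 19.32 + 180) mod 360) − 180 = 2.98°.
Going east by 2.98° from +19.32° reaches +22.30° without touching 180°.

No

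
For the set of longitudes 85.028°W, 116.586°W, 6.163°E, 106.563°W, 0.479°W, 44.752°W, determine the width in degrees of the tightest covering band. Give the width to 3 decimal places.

Sort the longitudes: -116.586°, -106.563°, -85.028°, -44.752°, -0.479°, +6.163°.
Eastward gaps between consecutive values (wrapping around): 10.023°, 21.535°, 40.276°, 44.273°, 6.642°, 237.251°.
Largest gap = 237.251° ⇒ minimal covering band is its complement: 360° − 237.251° = 122.749°.
Band runs from -116.586° eastward to +6.163°.

122.749°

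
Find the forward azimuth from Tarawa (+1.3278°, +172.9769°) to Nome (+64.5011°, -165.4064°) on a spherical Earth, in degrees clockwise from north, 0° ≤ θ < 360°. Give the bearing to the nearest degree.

10°

Δλ = -165.4064 − 172.9769 = -338.3833°; wrapped into (−180°, 180°]: 21.6167°.
θ = atan2( sin Δλ · cos φ₂ , cos φ₁ · sin φ₂ − sin φ₁ · cos φ₂ · cos Δλ )
  = atan2(0.15859, 0.89308) = 10.070° → normalised to [0°, 360°): 10.070°.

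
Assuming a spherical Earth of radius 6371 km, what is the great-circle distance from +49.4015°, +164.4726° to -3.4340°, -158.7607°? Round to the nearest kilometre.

Δλ = -158.7607 − 164.4726 = -323.2333°; wrapped into (−180°, 180°]: 36.7667°.
Δφ = -3.4340 − 49.4015 = -52.8355°.
a = sin²(Δφ/2) + cos φ₁ · cos φ₂ · sin²(Δλ/2) = 0.262555.
c = 2·atan2(√a, √(1−a)) = 1.07596 rad → d = 6371·c ≈ 6854.93 km.

6855 km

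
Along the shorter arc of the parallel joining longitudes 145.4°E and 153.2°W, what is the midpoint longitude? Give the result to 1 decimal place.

176.1°E

Signed shortest Δλ from +145.4° to -153.2° is +61.4°.
Midpoint longitude = +145.4° + (+61.4°)/2 = +145.4° + 30.7° = +176.1°.
(The naïve average (+145.4 + -153.2)/2 = -3.9° is on the wrong side of the globe.)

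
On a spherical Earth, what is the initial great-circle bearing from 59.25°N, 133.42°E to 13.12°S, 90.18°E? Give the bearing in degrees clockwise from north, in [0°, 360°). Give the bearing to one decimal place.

Δλ = 90.18 − 133.42 = -43.24°.
θ = atan2( sin Δλ · cos φ₂ , cos φ₁ · sin φ₂ − sin φ₁ · cos φ₂ · cos Δλ )
  = atan2(-0.66717, -0.72579) = -137.409° → normalised to [0°, 360°): 222.591°.

222.6°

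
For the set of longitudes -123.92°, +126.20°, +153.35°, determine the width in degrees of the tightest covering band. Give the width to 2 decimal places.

Sort the longitudes: -123.92°, +126.20°, +153.35°.
Eastward gaps between consecutive values (wrapping around): 250.12°, 27.15°, 82.73°.
Largest gap = 250.12° ⇒ minimal covering band is its complement: 360° − 250.12° = 109.88°.
Band runs from +126.20° eastward to -123.92°, crossing the antimeridian.

109.88°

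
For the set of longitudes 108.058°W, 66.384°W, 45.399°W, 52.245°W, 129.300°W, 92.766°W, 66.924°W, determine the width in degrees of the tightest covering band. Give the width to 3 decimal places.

Sort the longitudes: -129.300°, -108.058°, -92.766°, -66.924°, -66.384°, -52.245°, -45.399°.
Eastward gaps between consecutive values (wrapping around): 21.242°, 15.292°, 25.842°, 0.540°, 14.139°, 6.846°, 276.099°.
Largest gap = 276.099° ⇒ minimal covering band is its complement: 360° − 276.099° = 83.901°.
Band runs from -129.300° eastward to -45.399°.

83.901°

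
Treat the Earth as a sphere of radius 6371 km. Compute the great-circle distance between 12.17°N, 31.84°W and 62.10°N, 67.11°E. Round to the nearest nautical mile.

5007 nmi

Δλ = 67.11 − -31.84 = 98.95°.
Δφ = 62.10 − 12.17 = 49.93°.
a = sin²(Δφ/2) + cos φ₁ · cos φ₂ · sin²(Δλ/2) = 0.442426.
c = 2·atan2(√a, √(1−a)) = 1.45539 rad → d = 6371·c ≈ 9272.30 km ≈ 5006.64 nmi.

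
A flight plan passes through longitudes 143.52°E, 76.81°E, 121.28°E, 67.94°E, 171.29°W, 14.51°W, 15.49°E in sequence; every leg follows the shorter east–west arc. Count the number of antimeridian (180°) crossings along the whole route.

Leg 1: +143.52° → +76.81°, shortest Δλ = -66.71° (west) — does not cross 180°.
Leg 2: +76.81° → +121.28°, shortest Δλ = 44.47° (east) — does not cross 180°.
Leg 3: +121.28° → +67.94°, shortest Δλ = -53.34° (west) — does not cross 180°.
Leg 4: +67.94° → -171.29°, shortest Δλ = 120.77° (east) — crosses 180°.
Leg 5: -171.29° → -14.51°, shortest Δλ = 156.78° (east) — does not cross 180°.
Leg 6: -14.51° → +15.49°, shortest Δλ = 30.0° (east) — does not cross 180°.
Total crossings: 1.

1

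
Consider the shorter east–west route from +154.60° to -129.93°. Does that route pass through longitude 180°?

Naïve |-129.93 − 154.60| = 284.53° > 180°, so the shorter arc goes the other way round — across 180°.
Signed shortest Δλ = ((-129.93 − 154.60 + 180) mod 360) − 180 = 75.47°.
Going east by 75.47° from +154.60° passes through 180° before reaching -129.93°.

Yes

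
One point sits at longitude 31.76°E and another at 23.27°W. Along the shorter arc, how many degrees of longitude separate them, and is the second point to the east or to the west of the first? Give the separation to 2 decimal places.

55.03° west

Raw difference: -23.27 − 31.76 = -55.03°.
Normalise into (−180°, 180°]: -55.03° stays -55.03°.
Negative ⇒ the second point lies to the west; separation 55.03°.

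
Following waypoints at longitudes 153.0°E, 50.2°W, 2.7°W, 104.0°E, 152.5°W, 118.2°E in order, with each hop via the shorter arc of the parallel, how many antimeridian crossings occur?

3

Leg 1: +153.0° → -50.2°, shortest Δλ = 156.8° (east) — crosses 180°.
Leg 2: -50.2° → -2.7°, shortest Δλ = 47.5° (east) — does not cross 180°.
Leg 3: -2.7° → +104.0°, shortest Δλ = 106.7° (east) — does not cross 180°.
Leg 4: +104.0° → -152.5°, shortest Δλ = 103.5° (east) — crosses 180°.
Leg 5: -152.5° → +118.2°, shortest Δλ = -89.3° (west) — crosses 180°.
Total crossings: 3.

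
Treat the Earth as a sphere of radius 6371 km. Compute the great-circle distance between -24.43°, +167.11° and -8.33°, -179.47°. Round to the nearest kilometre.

2288 km

Δλ = -179.47 − 167.11 = -346.58°; wrapped into (−180°, 180°]: 13.42°.
Δφ = -8.33 − -24.43 = 16.10°.
a = sin²(Δφ/2) + cos φ₁ · cos φ₂ · sin²(Δλ/2) = 0.031909.
c = 2·atan2(√a, √(1−a)) = 0.35919 rad → d = 6371·c ≈ 2288.41 km.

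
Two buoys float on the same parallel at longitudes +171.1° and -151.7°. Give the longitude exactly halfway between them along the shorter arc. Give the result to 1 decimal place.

Signed shortest Δλ from +171.1° to -151.7° is +37.2°.
Midpoint longitude = +171.1° + (+37.2°)/2 = +171.1° + 18.6° = +189.7°.
Normalise into (−180°, 180°]: -170.3°.
(The naïve average (+171.1 + -151.7)/2 = 9.7° is on the wrong side of the globe.)

-170.3°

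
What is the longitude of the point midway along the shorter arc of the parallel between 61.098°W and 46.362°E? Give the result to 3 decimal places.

7.368°W

Signed shortest Δλ from -61.098° to +46.362° is +107.460°.
Midpoint longitude = -61.098° + (+107.460°)/2 = -61.098° + 53.730° = -7.368°.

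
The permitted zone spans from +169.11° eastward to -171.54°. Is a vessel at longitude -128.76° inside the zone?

Band width going east from +169.11° to -171.54°: ((-171.54 − 169.11) mod 360) = 19.35°.
Offset of -128.76° east of the west edge: ((-128.76 − 169.11) mod 360) = 62.13°.
62.13° > 19.35° ⇒ outside.

No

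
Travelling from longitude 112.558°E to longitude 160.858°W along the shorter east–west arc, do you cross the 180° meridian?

Naïve |-160.858 − 112.558| = 273.416° > 180°, so the shorter arc goes the other way round — across 180°.
Signed shortest Δλ = ((-160.858 − 112.558 + 180) mod 360) − 180 = 86.584°.
Going east by 86.584° from +112.558° passes through 180° before reaching -160.858°.

Yes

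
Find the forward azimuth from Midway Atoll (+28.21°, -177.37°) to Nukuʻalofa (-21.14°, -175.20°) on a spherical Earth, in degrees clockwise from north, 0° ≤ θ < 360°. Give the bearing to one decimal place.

177.3°

Δλ = -175.20 − -177.37 = 2.17°.
θ = atan2( sin Δλ · cos φ₂ , cos φ₁ · sin φ₂ − sin φ₁ · cos φ₂ · cos Δλ )
  = atan2(0.03532, -0.75839) = 177.334° → normalised to [0°, 360°): 177.334°.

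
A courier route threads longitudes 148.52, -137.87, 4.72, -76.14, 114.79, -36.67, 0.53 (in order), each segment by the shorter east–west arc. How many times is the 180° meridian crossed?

2

Leg 1: +148.52° → -137.87°, shortest Δλ = 73.61° (east) — crosses 180°.
Leg 2: -137.87° → +4.72°, shortest Δλ = 142.59° (east) — does not cross 180°.
Leg 3: +4.72° → -76.14°, shortest Δλ = -80.86° (west) — does not cross 180°.
Leg 4: -76.14° → +114.79°, shortest Δλ = -169.07° (west) — crosses 180°.
Leg 5: +114.79° → -36.67°, shortest Δλ = -151.46° (west) — does not cross 180°.
Leg 6: -36.67° → +0.53°, shortest Δλ = 37.2° (east) — does not cross 180°.
Total crossings: 2.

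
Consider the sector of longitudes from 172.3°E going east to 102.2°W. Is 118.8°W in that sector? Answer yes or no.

Band width going east from +172.3° to -102.2°: ((-102.2 − 172.3) mod 360) = 85.5°.
Offset of -118.8° east of the west edge: ((-118.8 − 172.3) mod 360) = 68.9°.
68.9° ≤ 85.5° ⇒ inside.

Yes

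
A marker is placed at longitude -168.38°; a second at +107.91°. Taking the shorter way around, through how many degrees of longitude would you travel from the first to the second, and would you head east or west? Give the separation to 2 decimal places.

Raw difference: 107.91 − -168.38 = 276.29°.
Normalise into (−180°, 180°]: 276.29° − 360° = -83.71°.
Negative ⇒ the second point lies to the west; separation 83.71°.

83.71° west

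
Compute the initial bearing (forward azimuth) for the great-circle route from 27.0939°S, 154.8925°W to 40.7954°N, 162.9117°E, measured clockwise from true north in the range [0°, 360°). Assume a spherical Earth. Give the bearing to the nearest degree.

329°

Δλ = 162.9117 − -154.8925 = 317.8042°; wrapped into (−180°, 180°]: -42.1958°.
θ = atan2( sin Δλ · cos φ₂ , cos φ₁ · sin φ₂ − sin φ₁ · cos φ₂ · cos Δλ )
  = atan2(-0.50848, 0.83711) = -31.276° → normalised to [0°, 360°): 328.724°.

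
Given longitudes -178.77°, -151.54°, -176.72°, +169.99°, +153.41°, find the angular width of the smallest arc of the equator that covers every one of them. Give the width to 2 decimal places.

Sort the longitudes: -178.77°, -176.72°, -151.54°, +153.41°, +169.99°.
Eastward gaps between consecutive values (wrapping around): 2.05°, 25.18°, 304.95°, 16.58°, 11.24°.
Largest gap = 304.95° ⇒ minimal covering band is its complement: 360° − 304.95° = 55.05°.
Band runs from +153.41° eastward to -151.54°, crossing the antimeridian.

55.05°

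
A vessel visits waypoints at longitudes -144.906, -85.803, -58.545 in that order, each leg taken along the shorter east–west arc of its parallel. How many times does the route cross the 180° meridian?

Leg 1: -144.906° → -85.803°, shortest Δλ = 59.103° (east) — does not cross 180°.
Leg 2: -85.803° → -58.545°, shortest Δλ = 27.258° (east) — does not cross 180°.
Total crossings: 0.

0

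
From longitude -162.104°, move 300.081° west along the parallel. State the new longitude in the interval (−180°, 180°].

Start at -162.104°; shift −300.081° → -462.185°.
-462.185° lies outside (−180°, 180°]; add 360° → -102.185°.

-102.185°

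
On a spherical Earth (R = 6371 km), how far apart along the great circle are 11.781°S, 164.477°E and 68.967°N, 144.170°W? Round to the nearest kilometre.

9824 km

Δλ = -144.170 − 164.477 = -308.647°; wrapped into (−180°, 180°]: 51.353°.
Δφ = 68.967 − -11.781 = 80.748°.
a = sin²(Δφ/2) + cos φ₁ · cos φ₂ · sin²(Δλ/2) = 0.485573.
c = 2·atan2(√a, √(1−a)) = 1.54194 rad → d = 6371·c ≈ 9823.69 km.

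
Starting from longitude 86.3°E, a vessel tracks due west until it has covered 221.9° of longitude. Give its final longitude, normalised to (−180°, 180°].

135.6°W

Start at +86.3°; shift −221.9° → -135.6°.
-135.6° already lies in (−180°, 180°].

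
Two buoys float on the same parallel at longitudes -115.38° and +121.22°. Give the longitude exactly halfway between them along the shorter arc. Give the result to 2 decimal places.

Signed shortest Δλ from -115.38° to +121.22° is -123.40°.
Midpoint longitude = -115.38° + (-123.40°)/2 = -115.38° − 61.70° = -177.08°.
(The naïve average (-115.38 + +121.22)/2 = 2.92° is on the wrong side of the globe.)

-177.08°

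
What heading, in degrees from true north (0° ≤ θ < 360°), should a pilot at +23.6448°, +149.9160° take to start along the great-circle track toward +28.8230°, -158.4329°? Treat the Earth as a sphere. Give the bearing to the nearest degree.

72°

Δλ = -158.4329 − 149.9160 = -308.3489°; wrapped into (−180°, 180°]: 51.6511°.
θ = atan2( sin Δλ · cos φ₂ , cos φ₁ · sin φ₂ − sin φ₁ · cos φ₂ · cos Δλ )
  = atan2(0.68709, 0.22362) = 71.972° → normalised to [0°, 360°): 71.972°.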